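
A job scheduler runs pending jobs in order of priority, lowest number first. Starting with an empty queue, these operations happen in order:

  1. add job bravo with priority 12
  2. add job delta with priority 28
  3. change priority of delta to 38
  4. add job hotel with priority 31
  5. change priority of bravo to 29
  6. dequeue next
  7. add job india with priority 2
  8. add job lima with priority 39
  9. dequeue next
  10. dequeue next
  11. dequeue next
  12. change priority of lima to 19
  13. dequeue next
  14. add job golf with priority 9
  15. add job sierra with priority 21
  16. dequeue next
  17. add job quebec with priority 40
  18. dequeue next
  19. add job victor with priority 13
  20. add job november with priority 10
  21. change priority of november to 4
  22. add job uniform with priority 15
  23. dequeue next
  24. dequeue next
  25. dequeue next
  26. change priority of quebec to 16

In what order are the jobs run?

bravo → india → hotel → delta → lima → golf → sierra → november → victor → uniform

add bravo (priority 12) → {bravo:12}
add delta (priority 28) → {bravo:12, delta:28}
update delta to priority 38 → {bravo:12, delta:38}
add hotel (priority 31) → {bravo:12, hotel:31, delta:38}
update bravo to priority 29 → {bravo:29, hotel:31, delta:38}
dequeue next → bravo; now {hotel:31, delta:38}
add india (priority 2) → {india:2, hotel:31, delta:38}
add lima (priority 39) → {india:2, hotel:31, delta:38, lima:39}
dequeue next → india; now {hotel:31, delta:38, lima:39}
dequeue next → hotel; now {delta:38, lima:39}
dequeue next → delta; now {lima:39}
update lima to priority 19 → {lima:19}
dequeue next → lima; now {}
add golf (priority 9) → {golf:9}
add sierra (priority 21) → {golf:9, sierra:21}
dequeue next → golf; now {sierra:21}
add quebec (priority 40) → {sierra:21, quebec:40}
dequeue next → sierra; now {quebec:40}
add victor (priority 13) → {victor:13, quebec:40}
add november (priority 10) → {november:10, victor:13, quebec:40}
update november to priority 4 → {november:4, victor:13, quebec:40}
add uniform (priority 15) → {november:4, victor:13, uniform:15, quebec:40}
dequeue next → november; now {victor:13, uniform:15, quebec:40}
dequeue next → victor; now {uniform:15, quebec:40}
dequeue next → uniform; now {quebec:40}
update quebec to priority 16 → {quebec:16}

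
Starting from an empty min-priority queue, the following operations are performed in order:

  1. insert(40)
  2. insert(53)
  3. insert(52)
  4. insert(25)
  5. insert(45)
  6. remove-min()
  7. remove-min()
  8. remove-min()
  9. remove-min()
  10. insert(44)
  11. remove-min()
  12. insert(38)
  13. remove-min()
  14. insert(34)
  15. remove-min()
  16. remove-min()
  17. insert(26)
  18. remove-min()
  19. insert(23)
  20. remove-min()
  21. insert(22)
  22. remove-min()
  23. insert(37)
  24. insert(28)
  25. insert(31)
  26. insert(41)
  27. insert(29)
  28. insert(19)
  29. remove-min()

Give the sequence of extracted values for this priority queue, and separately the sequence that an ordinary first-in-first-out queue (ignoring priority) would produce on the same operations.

priority queue: [25, 40, 45, 52, 44, 38, 34, 53, 26, 23, 22, 19]; FIFO queue: 40 → 53 → 52 → 25 → 45 → 44 → 38 → 34 → 26 → 23 → 22 → 37

insert 40 → {40}
insert 53 → {40, 53}
insert 52 → {40, 52, 53}
insert 25 → {25, 40, 52, 53}
insert 45 → {25, 40, 45, 52, 53}
remove-min → 25; now {40, 45, 52, 53}
remove-min → 40; now {45, 52, 53}
remove-min → 45; now {52, 53}
remove-min → 52; now {53}
insert 44 → {44, 53}
remove-min → 44; now {53}
insert 38 → {38, 53}
remove-min → 38; now {53}
insert 34 → {34, 53}
remove-min → 34; now {53}
remove-min → 53; now {}
insert 26 → {26}
remove-min → 26; now {}
insert 23 → {23}
remove-min → 23; now {}
insert 22 → {22}
remove-min → 22; now {}
insert 37 → {37}
insert 28 → {28, 37}
insert 31 → {28, 31, 37}
insert 41 → {28, 31, 37, 41}
insert 29 → {28, 29, 31, 37, 41}
insert 19 → {19, 28, 29, 31, 37, 41}
remove-min → 19; now {28, 29, 31, 37, 41}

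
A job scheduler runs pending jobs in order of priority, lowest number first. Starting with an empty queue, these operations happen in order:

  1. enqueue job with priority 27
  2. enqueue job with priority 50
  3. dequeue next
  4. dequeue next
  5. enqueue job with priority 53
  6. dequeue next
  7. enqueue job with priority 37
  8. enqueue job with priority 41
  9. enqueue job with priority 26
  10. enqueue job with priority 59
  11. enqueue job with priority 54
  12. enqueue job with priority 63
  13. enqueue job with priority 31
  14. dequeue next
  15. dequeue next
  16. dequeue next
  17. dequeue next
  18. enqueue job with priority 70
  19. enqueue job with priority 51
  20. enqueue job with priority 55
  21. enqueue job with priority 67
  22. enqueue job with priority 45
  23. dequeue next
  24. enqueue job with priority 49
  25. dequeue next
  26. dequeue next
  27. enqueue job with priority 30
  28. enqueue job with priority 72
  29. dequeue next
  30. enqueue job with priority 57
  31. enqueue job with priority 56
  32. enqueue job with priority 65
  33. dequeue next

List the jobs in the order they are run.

27 → 50 → 53 → 26 → 31 → 37 → 41 → 45 → 49 → 51 → 30 → 54

insert 27 → {27}
insert 50 → {27, 50}
dequeue next → 27; now {50}
dequeue next → 50; now {}
insert 53 → {53}
dequeue next → 53; now {}
insert 37 → {37}
insert 41 → {37, 41}
insert 26 → {26, 37, 41}
insert 59 → {26, 37, 41, 59}
insert 54 → {26, 37, 41, 54, 59}
insert 63 → {26, 37, 41, 54, 59, 63}
insert 31 → {26, 31, 37, 41, 54, 59, 63}
dequeue next → 26; now {31, 37, 41, 54, 59, 63}
dequeue next → 31; now {37, 41, 54, 59, 63}
dequeue next → 37; now {41, 54, 59, 63}
dequeue next → 41; now {54, 59, 63}
insert 70 → {54, 59, 63, 70}
insert 51 → {51, 54, 59, 63, 70}
insert 55 → {51, 54, 55, 59, 63, 70}
insert 67 → {51, 54, 55, 59, 63, 67, 70}
insert 45 → {45, 51, 54, 55, 59, 63, 67, 70}
dequeue next → 45; now {51, 54, 55, 59, 63, 67, 70}
insert 49 → {49, 51, 54, 55, 59, 63, 67, 70}
dequeue next → 49; now {51, 54, 55, 59, 63, 67, 70}
dequeue next → 51; now {54, 55, 59, 63, 67, 70}
insert 30 → {30, 54, 55, 59, 63, 67, 70}
insert 72 → {30, 54, 55, 59, 63, 67, 70, 72}
dequeue next → 30; now {54, 55, 59, 63, 67, 70, 72}
insert 57 → {54, 55, 57, 59, 63, 67, 70, 72}
insert 56 → {54, 55, 56, 57, 59, 63, 67, 70, 72}
insert 65 → {54, 55, 56, 57, 59, 63, 65, 67, 70, 72}
dequeue next → 54; now {55, 56, 57, 59, 63, 65, 67, 70, 72}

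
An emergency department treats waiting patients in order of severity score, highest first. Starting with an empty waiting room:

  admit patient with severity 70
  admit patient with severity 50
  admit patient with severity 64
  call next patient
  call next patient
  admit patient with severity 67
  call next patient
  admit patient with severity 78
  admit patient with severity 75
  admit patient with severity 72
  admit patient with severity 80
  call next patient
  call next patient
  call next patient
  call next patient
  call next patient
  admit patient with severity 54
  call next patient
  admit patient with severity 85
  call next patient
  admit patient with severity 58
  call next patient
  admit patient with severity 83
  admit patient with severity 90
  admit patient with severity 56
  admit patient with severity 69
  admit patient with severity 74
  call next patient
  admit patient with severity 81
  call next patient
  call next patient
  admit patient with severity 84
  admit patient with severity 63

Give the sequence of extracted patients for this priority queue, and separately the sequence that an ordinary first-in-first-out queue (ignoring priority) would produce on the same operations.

priority queue: 70, 64, 67, 80, 78, 75, 72, 50, 54, 85, 58, 90, 83, 81; FIFO queue: [70, 50, 64, 67, 78, 75, 72, 80, 54, 85, 58, 83, 90, 56]

insert 70 → {70}
insert 50 → {70, 50}
insert 64 → {70, 64, 50}
call next patient → 70; now {64, 50}
call next patient → 64; now {50}
insert 67 → {67, 50}
call next patient → 67; now {50}
insert 78 → {78, 50}
insert 75 → {78, 75, 50}
insert 72 → {78, 75, 72, 50}
insert 80 → {80, 78, 75, 72, 50}
call next patient → 80; now {78, 75, 72, 50}
call next patient → 78; now {75, 72, 50}
call next patient → 75; now {72, 50}
call next patient → 72; now {50}
call next patient → 50; now {}
insert 54 → {54}
call next patient → 54; now {}
insert 85 → {85}
call next patient → 85; now {}
insert 58 → {58}
call next patient → 58; now {}
insert 83 → {83}
insert 90 → {90, 83}
insert 56 → {90, 83, 56}
insert 69 → {90, 83, 69, 56}
insert 74 → {90, 83, 74, 69, 56}
call next patient → 90; now {83, 74, 69, 56}
insert 81 → {83, 81, 74, 69, 56}
call next patient → 83; now {81, 74, 69, 56}
call next patient → 81; now {74, 69, 56}
insert 84 → {84, 74, 69, 56}
insert 63 → {84, 74, 69, 63, 56}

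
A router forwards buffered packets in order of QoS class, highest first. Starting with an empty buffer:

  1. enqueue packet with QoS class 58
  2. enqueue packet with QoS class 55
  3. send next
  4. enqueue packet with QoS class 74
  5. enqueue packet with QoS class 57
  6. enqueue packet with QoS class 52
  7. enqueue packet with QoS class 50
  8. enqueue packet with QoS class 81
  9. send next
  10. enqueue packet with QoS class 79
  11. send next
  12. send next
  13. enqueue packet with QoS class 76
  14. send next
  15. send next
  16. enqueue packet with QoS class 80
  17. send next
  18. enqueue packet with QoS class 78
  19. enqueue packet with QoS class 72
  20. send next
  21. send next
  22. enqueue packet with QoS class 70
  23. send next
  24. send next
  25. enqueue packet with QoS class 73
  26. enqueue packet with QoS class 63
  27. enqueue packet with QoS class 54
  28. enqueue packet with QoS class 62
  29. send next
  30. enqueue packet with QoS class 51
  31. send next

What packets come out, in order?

insert 58 → {58}
insert 55 → {58, 55}
send next → 58; now {55}
insert 74 → {74, 55}
insert 57 → {74, 57, 55}
insert 52 → {74, 57, 55, 52}
insert 50 → {74, 57, 55, 52, 50}
insert 81 → {81, 74, 57, 55, 52, 50}
send next → 81; now {74, 57, 55, 52, 50}
insert 79 → {79, 74, 57, 55, 52, 50}
send next → 79; now {74, 57, 55, 52, 50}
send next → 74; now {57, 55, 52, 50}
insert 76 → {76, 57, 55, 52, 50}
send next → 76; now {57, 55, 52, 50}
send next → 57; now {55, 52, 50}
insert 80 → {80, 55, 52, 50}
send next → 80; now {55, 52, 50}
insert 78 → {78, 55, 52, 50}
insert 72 → {78, 72, 55, 52, 50}
send next → 78; now {72, 55, 52, 50}
send next → 72; now {55, 52, 50}
insert 70 → {70, 55, 52, 50}
send next → 70; now {55, 52, 50}
send next → 55; now {52, 50}
insert 73 → {73, 52, 50}
insert 63 → {73, 63, 52, 50}
insert 54 → {73, 63, 54, 52, 50}
insert 62 → {73, 63, 62, 54, 52, 50}
send next → 73; now {63, 62, 54, 52, 50}
insert 51 → {63, 62, 54, 52, 51, 50}
send next → 63; now {62, 54, 52, 51, 50}

58 → 81 → 79 → 74 → 76 → 57 → 80 → 78 → 72 → 70 → 55 → 73 → 63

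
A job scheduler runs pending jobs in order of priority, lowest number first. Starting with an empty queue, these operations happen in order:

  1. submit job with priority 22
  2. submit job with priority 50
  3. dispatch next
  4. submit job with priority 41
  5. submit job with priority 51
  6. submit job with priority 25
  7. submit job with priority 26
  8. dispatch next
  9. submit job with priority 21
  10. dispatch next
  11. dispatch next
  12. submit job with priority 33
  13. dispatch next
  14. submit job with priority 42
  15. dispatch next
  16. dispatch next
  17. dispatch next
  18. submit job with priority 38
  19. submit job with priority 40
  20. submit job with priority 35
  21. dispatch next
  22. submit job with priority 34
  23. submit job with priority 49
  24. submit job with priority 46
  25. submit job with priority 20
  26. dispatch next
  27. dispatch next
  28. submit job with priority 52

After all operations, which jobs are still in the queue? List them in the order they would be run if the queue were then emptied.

insert 22 → {22}
insert 50 → {22, 50}
dispatch next → 22; now {50}
insert 41 → {41, 50}
insert 51 → {41, 50, 51}
insert 25 → {25, 41, 50, 51}
insert 26 → {25, 26, 41, 50, 51}
dispatch next → 25; now {26, 41, 50, 51}
insert 21 → {21, 26, 41, 50, 51}
dispatch next → 21; now {26, 41, 50, 51}
dispatch next → 26; now {41, 50, 51}
insert 33 → {33, 41, 50, 51}
dispatch next → 33; now {41, 50, 51}
insert 42 → {41, 42, 50, 51}
dispatch next → 41; now {42, 50, 51}
dispatch next → 42; now {50, 51}
dispatch next → 50; now {51}
insert 38 → {38, 51}
insert 40 → {38, 40, 51}
insert 35 → {35, 38, 40, 51}
dispatch next → 35; now {38, 40, 51}
insert 34 → {34, 38, 40, 51}
insert 49 → {34, 38, 40, 49, 51}
insert 46 → {34, 38, 40, 46, 49, 51}
insert 20 → {20, 34, 38, 40, 46, 49, 51}
dispatch next → 20; now {34, 38, 40, 46, 49, 51}
dispatch next → 34; now {38, 40, 46, 49, 51}
insert 52 → {38, 40, 46, 49, 51, 52}

38 → 40 → 46 → 49 → 51 → 52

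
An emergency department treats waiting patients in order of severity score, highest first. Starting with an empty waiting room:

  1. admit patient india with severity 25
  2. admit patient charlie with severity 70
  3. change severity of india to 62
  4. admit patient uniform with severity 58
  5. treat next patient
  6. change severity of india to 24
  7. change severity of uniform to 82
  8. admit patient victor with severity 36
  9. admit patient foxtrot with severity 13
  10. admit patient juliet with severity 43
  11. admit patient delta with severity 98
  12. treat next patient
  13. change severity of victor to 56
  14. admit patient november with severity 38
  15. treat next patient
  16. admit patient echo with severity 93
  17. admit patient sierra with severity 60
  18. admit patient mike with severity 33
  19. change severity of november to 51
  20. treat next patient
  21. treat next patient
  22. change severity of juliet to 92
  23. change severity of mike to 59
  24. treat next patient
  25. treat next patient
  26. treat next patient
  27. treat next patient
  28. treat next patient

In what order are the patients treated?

[charlie, delta, uniform, echo, sierra, juliet, mike, victor, november, india]

add india (severity 25) → {india:25}
add charlie (severity 70) → {charlie:70, india:25}
update india to severity 62 → {charlie:70, india:62}
add uniform (severity 58) → {charlie:70, india:62, uniform:58}
treat next patient → charlie; now {india:62, uniform:58}
update india to severity 24 → {uniform:58, india:24}
update uniform to severity 82 → {uniform:82, india:24}
add victor (severity 36) → {uniform:82, victor:36, india:24}
add foxtrot (severity 13) → {uniform:82, victor:36, india:24, foxtrot:13}
add juliet (severity 43) → {uniform:82, juliet:43, victor:36, india:24, foxtrot:13}
add delta (severity 98) → {delta:98, uniform:82, juliet:43, victor:36, india:24, foxtrot:13}
treat next patient → delta; now {uniform:82, juliet:43, victor:36, india:24, foxtrot:13}
update victor to severity 56 → {uniform:82, victor:56, juliet:43, india:24, foxtrot:13}
add november (severity 38) → {uniform:82, victor:56, juliet:43, november:38, india:24, foxtrot:13}
treat next patient → uniform; now {victor:56, juliet:43, november:38, india:24, foxtrot:13}
add echo (severity 93) → {echo:93, victor:56, juliet:43, november:38, india:24, foxtrot:13}
add sierra (severity 60) → {echo:93, sierra:60, victor:56, juliet:43, november:38, india:24, foxtrot:13}
add mike (severity 33) → {echo:93, sierra:60, victor:56, juliet:43, november:38, mike:33, india:24, foxtrot:13}
update november to severity 51 → {echo:93, sierra:60, victor:56, november:51, juliet:43, mike:33, india:24, foxtrot:13}
treat next patient → echo; now {sierra:60, victor:56, november:51, juliet:43, mike:33, india:24, foxtrot:13}
treat next patient → sierra; now {victor:56, november:51, juliet:43, mike:33, india:24, foxtrot:13}
update juliet to severity 92 → {juliet:92, victor:56, november:51, mike:33, india:24, foxtrot:13}
update mike to severity 59 → {juliet:92, mike:59, victor:56, november:51, india:24, foxtrot:13}
treat next patient → juliet; now {mike:59, victor:56, november:51, india:24, foxtrot:13}
treat next patient → mike; now {victor:56, november:51, india:24, foxtrot:13}
treat next patient → victor; now {november:51, india:24, foxtrot:13}
treat next patient → november; now {india:24, foxtrot:13}
treat next patient → india; now {foxtrot:13}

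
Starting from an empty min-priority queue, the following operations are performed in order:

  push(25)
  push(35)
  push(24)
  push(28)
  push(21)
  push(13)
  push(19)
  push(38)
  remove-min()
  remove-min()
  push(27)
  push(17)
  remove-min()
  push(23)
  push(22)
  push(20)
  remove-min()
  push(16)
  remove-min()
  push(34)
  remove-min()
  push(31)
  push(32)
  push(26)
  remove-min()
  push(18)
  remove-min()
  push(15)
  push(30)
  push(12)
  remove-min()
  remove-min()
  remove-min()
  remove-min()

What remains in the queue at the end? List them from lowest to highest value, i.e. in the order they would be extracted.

insert 25 → {25}
insert 35 → {25, 35}
insert 24 → {24, 25, 35}
insert 28 → {24, 25, 28, 35}
insert 21 → {21, 24, 25, 28, 35}
insert 13 → {13, 21, 24, 25, 28, 35}
insert 19 → {13, 19, 21, 24, 25, 28, 35}
insert 38 → {13, 19, 21, 24, 25, 28, 35, 38}
remove-min → 13; now {19, 21, 24, 25, 28, 35, 38}
remove-min → 19; now {21, 24, 25, 28, 35, 38}
insert 27 → {21, 24, 25, 27, 28, 35, 38}
insert 17 → {17, 21, 24, 25, 27, 28, 35, 38}
remove-min → 17; now {21, 24, 25, 27, 28, 35, 38}
insert 23 → {21, 23, 24, 25, 27, 28, 35, 38}
insert 22 → {21, 22, 23, 24, 25, 27, 28, 35, 38}
insert 20 → {20, 21, 22, 23, 24, 25, 27, 28, 35, 38}
remove-min → 20; now {21, 22, 23, 24, 25, 27, 28, 35, 38}
insert 16 → {16, 21, 22, 23, 24, 25, 27, 28, 35, 38}
remove-min → 16; now {21, 22, 23, 24, 25, 27, 28, 35, 38}
insert 34 → {21, 22, 23, 24, 25, 27, 28, 34, 35, 38}
remove-min → 21; now {22, 23, 24, 25, 27, 28, 34, 35, 38}
insert 31 → {22, 23, 24, 25, 27, 28, 31, 34, 35, 38}
insert 32 → {22, 23, 24, 25, 27, 28, 31, 32, 34, 35, 38}
insert 26 → {22, 23, 24, 25, 26, 27, 28, 31, 32, 34, 35, 38}
remove-min → 22; now {23, 24, 25, 26, 27, 28, 31, 32, 34, 35, 38}
insert 18 → {18, 23, 24, 25, 26, 27, 28, 31, 32, 34, 35, 38}
remove-min → 18; now {23, 24, 25, 26, 27, 28, 31, 32, 34, 35, 38}
insert 15 → {15, 23, 24, 25, 26, 27, 28, 31, 32, 34, 35, 38}
insert 30 → {15, 23, 24, 25, 26, 27, 28, 30, 31, 32, 34, 35, 38}
insert 12 → {12, 15, 23, 24, 25, 26, 27, 28, 30, 31, 32, 34, 35, 38}
remove-min → 12; now {15, 23, 24, 25, 26, 27, 28, 30, 31, 32, 34, 35, 38}
remove-min → 15; now {23, 24, 25, 26, 27, 28, 30, 31, 32, 34, 35, 38}
remove-min → 23; now {24, 25, 26, 27, 28, 30, 31, 32, 34, 35, 38}
remove-min → 24; now {25, 26, 27, 28, 30, 31, 32, 34, 35, 38}

25 → 26 → 27 → 28 → 30 → 31 → 32 → 34 → 35 → 38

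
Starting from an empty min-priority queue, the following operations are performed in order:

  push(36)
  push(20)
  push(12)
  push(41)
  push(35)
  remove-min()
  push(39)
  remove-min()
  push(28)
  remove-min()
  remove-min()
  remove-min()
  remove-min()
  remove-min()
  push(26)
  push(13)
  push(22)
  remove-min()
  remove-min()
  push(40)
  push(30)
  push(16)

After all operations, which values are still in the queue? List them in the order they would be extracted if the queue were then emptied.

16, 26, 30, 40

insert 36 → {36}
insert 20 → {20, 36}
insert 12 → {12, 20, 36}
insert 41 → {12, 20, 36, 41}
insert 35 → {12, 20, 35, 36, 41}
remove-min → 12; now {20, 35, 36, 41}
insert 39 → {20, 35, 36, 39, 41}
remove-min → 20; now {35, 36, 39, 41}
insert 28 → {28, 35, 36, 39, 41}
remove-min → 28; now {35, 36, 39, 41}
remove-min → 35; now {36, 39, 41}
remove-min → 36; now {39, 41}
remove-min → 39; now {41}
remove-min → 41; now {}
insert 26 → {26}
insert 13 → {13, 26}
insert 22 → {13, 22, 26}
remove-min → 13; now {22, 26}
remove-min → 22; now {26}
insert 40 → {26, 40}
insert 30 → {26, 30, 40}
insert 16 → {16, 26, 30, 40}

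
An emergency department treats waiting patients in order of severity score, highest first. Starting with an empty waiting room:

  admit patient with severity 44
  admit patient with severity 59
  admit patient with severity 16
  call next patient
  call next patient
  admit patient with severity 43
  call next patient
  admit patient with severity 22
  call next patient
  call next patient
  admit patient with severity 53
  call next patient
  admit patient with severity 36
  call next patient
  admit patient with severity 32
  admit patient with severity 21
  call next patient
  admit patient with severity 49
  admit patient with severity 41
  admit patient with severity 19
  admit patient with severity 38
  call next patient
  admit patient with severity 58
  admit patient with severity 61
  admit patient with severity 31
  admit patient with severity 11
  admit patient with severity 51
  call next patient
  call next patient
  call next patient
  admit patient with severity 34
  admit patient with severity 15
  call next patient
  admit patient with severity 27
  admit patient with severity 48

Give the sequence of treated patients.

[59, 44, 43, 22, 16, 53, 36, 32, 49, 61, 58, 51, 41]

insert 44 → {44}
insert 59 → {59, 44}
insert 16 → {59, 44, 16}
call next patient → 59; now {44, 16}
call next patient → 44; now {16}
insert 43 → {43, 16}
call next patient → 43; now {16}
insert 22 → {22, 16}
call next patient → 22; now {16}
call next patient → 16; now {}
insert 53 → {53}
call next patient → 53; now {}
insert 36 → {36}
call next patient → 36; now {}
insert 32 → {32}
insert 21 → {32, 21}
call next patient → 32; now {21}
insert 49 → {49, 21}
insert 41 → {49, 41, 21}
insert 19 → {49, 41, 21, 19}
insert 38 → {49, 41, 38, 21, 19}
call next patient → 49; now {41, 38, 21, 19}
insert 58 → {58, 41, 38, 21, 19}
insert 61 → {61, 58, 41, 38, 21, 19}
insert 31 → {61, 58, 41, 38, 31, 21, 19}
insert 11 → {61, 58, 41, 38, 31, 21, 19, 11}
insert 51 → {61, 58, 51, 41, 38, 31, 21, 19, 11}
call next patient → 61; now {58, 51, 41, 38, 31, 21, 19, 11}
call next patient → 58; now {51, 41, 38, 31, 21, 19, 11}
call next patient → 51; now {41, 38, 31, 21, 19, 11}
insert 34 → {41, 38, 34, 31, 21, 19, 11}
insert 15 → {41, 38, 34, 31, 21, 19, 15, 11}
call next patient → 41; now {38, 34, 31, 21, 19, 15, 11}
insert 27 → {38, 34, 31, 27, 21, 19, 15, 11}
insert 48 → {48, 38, 34, 31, 27, 21, 19, 15, 11}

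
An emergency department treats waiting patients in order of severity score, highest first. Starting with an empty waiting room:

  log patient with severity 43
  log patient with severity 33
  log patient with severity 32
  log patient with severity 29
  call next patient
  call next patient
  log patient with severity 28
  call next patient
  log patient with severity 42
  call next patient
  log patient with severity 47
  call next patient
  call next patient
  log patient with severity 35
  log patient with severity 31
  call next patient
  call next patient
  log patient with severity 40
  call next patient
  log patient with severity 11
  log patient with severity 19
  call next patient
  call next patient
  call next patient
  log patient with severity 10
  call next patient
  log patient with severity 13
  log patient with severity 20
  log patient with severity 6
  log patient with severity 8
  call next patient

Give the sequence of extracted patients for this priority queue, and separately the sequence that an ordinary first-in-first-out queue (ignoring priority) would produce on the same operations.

insert 43 → {43}
insert 33 → {43, 33}
insert 32 → {43, 33, 32}
insert 29 → {43, 33, 32, 29}
call next patient → 43; now {33, 32, 29}
call next patient → 33; now {32, 29}
insert 28 → {32, 29, 28}
call next patient → 32; now {29, 28}
insert 42 → {42, 29, 28}
call next patient → 42; now {29, 28}
insert 47 → {47, 29, 28}
call next patient → 47; now {29, 28}
call next patient → 29; now {28}
insert 35 → {35, 28}
insert 31 → {35, 31, 28}
call next patient → 35; now {31, 28}
call next patient → 31; now {28}
insert 40 → {40, 28}
call next patient → 40; now {28}
insert 11 → {28, 11}
insert 19 → {28, 19, 11}
call next patient → 28; now {19, 11}
call next patient → 19; now {11}
call next patient → 11; now {}
insert 10 → {10}
call next patient → 10; now {}
insert 13 → {13}
insert 20 → {20, 13}
insert 6 → {20, 13, 6}
insert 8 → {20, 13, 8, 6}
call next patient → 20; now {13, 8, 6}

priority queue: 43 → 33 → 32 → 42 → 47 → 29 → 35 → 31 → 40 → 28 → 19 → 11 → 10 → 20; FIFO queue: 43, 33, 32, 29, 28, 42, 47, 35, 31, 40, 11, 19, 10, 13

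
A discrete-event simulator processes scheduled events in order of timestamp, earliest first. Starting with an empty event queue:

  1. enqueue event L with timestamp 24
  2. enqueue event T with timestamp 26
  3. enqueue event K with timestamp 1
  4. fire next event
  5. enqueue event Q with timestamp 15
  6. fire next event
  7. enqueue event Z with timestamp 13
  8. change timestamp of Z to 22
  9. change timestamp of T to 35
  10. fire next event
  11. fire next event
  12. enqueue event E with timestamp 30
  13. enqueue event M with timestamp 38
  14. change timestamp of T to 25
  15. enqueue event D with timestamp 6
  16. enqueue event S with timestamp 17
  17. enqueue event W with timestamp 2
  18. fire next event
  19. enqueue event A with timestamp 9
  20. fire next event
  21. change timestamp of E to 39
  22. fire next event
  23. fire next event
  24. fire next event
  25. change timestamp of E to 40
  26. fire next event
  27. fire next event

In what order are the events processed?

[K, Q, Z, L, W, D, A, S, T, M, E]

add L (timestamp 24) → {L:24}
add T (timestamp 26) → {L:24, T:26}
add K (timestamp 1) → {K:1, L:24, T:26}
fire next event → K; now {L:24, T:26}
add Q (timestamp 15) → {Q:15, L:24, T:26}
fire next event → Q; now {L:24, T:26}
add Z (timestamp 13) → {Z:13, L:24, T:26}
update Z to timestamp 22 → {Z:22, L:24, T:26}
update T to timestamp 35 → {Z:22, L:24, T:35}
fire next event → Z; now {L:24, T:35}
fire next event → L; now {T:35}
add E (timestamp 30) → {E:30, T:35}
add M (timestamp 38) → {E:30, T:35, M:38}
update T to timestamp 25 → {T:25, E:30, M:38}
add D (timestamp 6) → {D:6, T:25, E:30, M:38}
add S (timestamp 17) → {D:6, S:17, T:25, E:30, M:38}
add W (timestamp 2) → {W:2, D:6, S:17, T:25, E:30, M:38}
fire next event → W; now {D:6, S:17, T:25, E:30, M:38}
add A (timestamp 9) → {D:6, A:9, S:17, T:25, E:30, M:38}
fire next event → D; now {A:9, S:17, T:25, E:30, M:38}
update E to timestamp 39 → {A:9, S:17, T:25, M:38, E:39}
fire next event → A; now {S:17, T:25, M:38, E:39}
fire next event → S; now {T:25, M:38, E:39}
fire next event → T; now {M:38, E:39}
update E to timestamp 40 → {M:38, E:40}
fire next event → M; now {E:40}
fire next event → E; now {}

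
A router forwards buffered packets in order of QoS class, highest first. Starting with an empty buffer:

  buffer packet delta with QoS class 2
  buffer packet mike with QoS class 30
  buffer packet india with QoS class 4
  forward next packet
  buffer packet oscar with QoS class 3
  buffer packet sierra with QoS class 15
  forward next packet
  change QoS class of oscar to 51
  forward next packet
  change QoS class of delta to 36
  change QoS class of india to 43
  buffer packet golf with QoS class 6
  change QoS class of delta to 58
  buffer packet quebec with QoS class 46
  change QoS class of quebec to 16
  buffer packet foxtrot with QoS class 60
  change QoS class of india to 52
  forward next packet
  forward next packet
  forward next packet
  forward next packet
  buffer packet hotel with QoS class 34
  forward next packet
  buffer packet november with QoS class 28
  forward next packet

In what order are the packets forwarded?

add delta (QoS class 2) → {delta:2}
add mike (QoS class 30) → {mike:30, delta:2}
add india (QoS class 4) → {mike:30, india:4, delta:2}
forward next packet → mike; now {india:4, delta:2}
add oscar (QoS class 3) → {india:4, oscar:3, delta:2}
add sierra (QoS class 15) → {sierra:15, india:4, oscar:3, delta:2}
forward next packet → sierra; now {india:4, oscar:3, delta:2}
update oscar to QoS class 51 → {oscar:51, india:4, delta:2}
forward next packet → oscar; now {india:4, delta:2}
update delta to QoS class 36 → {delta:36, india:4}
update india to QoS class 43 → {india:43, delta:36}
add golf (QoS class 6) → {india:43, delta:36, golf:6}
update delta to QoS class 58 → {delta:58, india:43, golf:6}
add quebec (QoS class 46) → {delta:58, quebec:46, india:43, golf:6}
update quebec to QoS class 16 → {delta:58, india:43, quebec:16, golf:6}
add foxtrot (QoS class 60) → {foxtrot:60, delta:58, india:43, quebec:16, golf:6}
update india to QoS class 52 → {foxtrot:60, delta:58, india:52, quebec:16, golf:6}
forward next packet → foxtrot; now {delta:58, india:52, quebec:16, golf:6}
forward next packet → delta; now {india:52, quebec:16, golf:6}
forward next packet → india; now {quebec:16, golf:6}
forward next packet → quebec; now {golf:6}
add hotel (QoS class 34) → {hotel:34, golf:6}
forward next packet → hotel; now {golf:6}
add november (QoS class 28) → {november:28, golf:6}
forward next packet → november; now {golf:6}

mike, sierra, oscar, foxtrot, delta, india, quebec, hotel, november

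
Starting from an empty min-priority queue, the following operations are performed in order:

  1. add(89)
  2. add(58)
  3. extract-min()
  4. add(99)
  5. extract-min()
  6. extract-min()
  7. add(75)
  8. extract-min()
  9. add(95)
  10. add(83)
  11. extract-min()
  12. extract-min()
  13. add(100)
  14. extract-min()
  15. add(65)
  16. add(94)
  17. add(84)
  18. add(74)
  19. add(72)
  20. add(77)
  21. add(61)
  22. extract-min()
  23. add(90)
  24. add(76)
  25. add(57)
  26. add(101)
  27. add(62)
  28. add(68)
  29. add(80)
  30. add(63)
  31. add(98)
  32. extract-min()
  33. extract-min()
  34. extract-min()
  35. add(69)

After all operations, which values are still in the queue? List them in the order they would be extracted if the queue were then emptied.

insert 89 → {89}
insert 58 → {58, 89}
extract-min → 58; now {89}
insert 99 → {89, 99}
extract-min → 89; now {99}
extract-min → 99; now {}
insert 75 → {75}
extract-min → 75; now {}
insert 95 → {95}
insert 83 → {83, 95}
extract-min → 83; now {95}
extract-min → 95; now {}
insert 100 → {100}
extract-min → 100; now {}
insert 65 → {65}
insert 94 → {65, 94}
insert 84 → {65, 84, 94}
insert 74 → {65, 74, 84, 94}
insert 72 → {65, 72, 74, 84, 94}
insert 77 → {65, 72, 74, 77, 84, 94}
insert 61 → {61, 65, 72, 74, 77, 84, 94}
extract-min → 61; now {65, 72, 74, 77, 84, 94}
insert 90 → {65, 72, 74, 77, 84, 90, 94}
insert 76 → {65, 72, 74, 76, 77, 84, 90, 94}
insert 57 → {57, 65, 72, 74, 76, 77, 84, 90, 94}
insert 101 → {57, 65, 72, 74, 76, 77, 84, 90, 94, 101}
insert 62 → {57, 62, 65, 72, 74, 76, 77, 84, 90, 94, 101}
insert 68 → {57, 62, 65, 68, 72, 74, 76, 77, 84, 90, 94, 101}
insert 80 → {57, 62, 65, 68, 72, 74, 76, 77, 80, 84, 90, 94, 101}
insert 63 → {57, 62, 63, 65, 68, 72, 74, 76, 77, 80, 84, 90, 94, 101}
insert 98 → {57, 62, 63, 65, 68, 72, 74, 76, 77, 80, 84, 90, 94, 98, 101}
extract-min → 57; now {62, 63, 65, 68, 72, 74, 76, 77, 80, 84, 90, 94, 98, 101}
extract-min → 62; now {63, 65, 68, 72, 74, 76, 77, 80, 84, 90, 94, 98, 101}
extract-min → 63; now {65, 68, 72, 74, 76, 77, 80, 84, 90, 94, 98, 101}
insert 69 → {65, 68, 69, 72, 74, 76, 77, 80, 84, 90, 94, 98, 101}

[65, 68, 69, 72, 74, 76, 77, 80, 84, 90, 94, 98, 101]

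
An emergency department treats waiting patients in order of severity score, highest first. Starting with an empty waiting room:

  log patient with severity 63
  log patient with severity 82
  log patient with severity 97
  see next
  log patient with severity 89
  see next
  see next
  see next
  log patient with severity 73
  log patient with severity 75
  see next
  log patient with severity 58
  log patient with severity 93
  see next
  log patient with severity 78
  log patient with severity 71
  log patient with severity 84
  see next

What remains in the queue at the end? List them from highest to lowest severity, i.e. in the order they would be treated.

78 → 73 → 71 → 58

insert 63 → {63}
insert 82 → {82, 63}
insert 97 → {97, 82, 63}
see next → 97; now {82, 63}
insert 89 → {89, 82, 63}
see next → 89; now {82, 63}
see next → 82; now {63}
see next → 63; now {}
insert 73 → {73}
insert 75 → {75, 73}
see next → 75; now {73}
insert 58 → {73, 58}
insert 93 → {93, 73, 58}
see next → 93; now {73, 58}
insert 78 → {78, 73, 58}
insert 71 → {78, 73, 71, 58}
insert 84 → {84, 78, 73, 71, 58}
see next → 84; now {78, 73, 71, 58}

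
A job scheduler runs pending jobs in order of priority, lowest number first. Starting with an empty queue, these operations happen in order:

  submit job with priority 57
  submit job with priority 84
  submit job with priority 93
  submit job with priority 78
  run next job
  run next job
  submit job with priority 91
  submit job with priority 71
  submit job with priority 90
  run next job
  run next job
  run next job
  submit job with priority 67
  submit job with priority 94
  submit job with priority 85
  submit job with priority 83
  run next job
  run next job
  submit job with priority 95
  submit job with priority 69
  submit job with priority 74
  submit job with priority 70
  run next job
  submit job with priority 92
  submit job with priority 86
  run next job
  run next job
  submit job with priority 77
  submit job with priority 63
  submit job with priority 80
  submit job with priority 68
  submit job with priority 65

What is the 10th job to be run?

74

insert 57 → {57}
insert 84 → {57, 84}
insert 93 → {57, 84, 93}
insert 78 → {57, 78, 84, 93}
run next job → 57; now {78, 84, 93}
run next job → 78; now {84, 93}
insert 91 → {84, 91, 93}
insert 71 → {71, 84, 91, 93}
insert 90 → {71, 84, 90, 91, 93}
run next job → 71; now {84, 90, 91, 93}
run next job → 84; now {90, 91, 93}
run next job → 90; now {91, 93}
insert 67 → {67, 91, 93}
insert 94 → {67, 91, 93, 94}
insert 85 → {67, 85, 91, 93, 94}
insert 83 → {67, 83, 85, 91, 93, 94}
run next job → 67; now {83, 85, 91, 93, 94}
run next job → 83; now {85, 91, 93, 94}
insert 95 → {85, 91, 93, 94, 95}
insert 69 → {69, 85, 91, 93, 94, 95}
insert 74 → {69, 74, 85, 91, 93, 94, 95}
insert 70 → {69, 70, 74, 85, 91, 93, 94, 95}
run next job → 69; now {70, 74, 85, 91, 93, 94, 95}
insert 92 → {70, 74, 85, 91, 92, 93, 94, 95}
insert 86 → {70, 74, 85, 86, 91, 92, 93, 94, 95}
run next job → 70; now {74, 85, 86, 91, 92, 93, 94, 95}
run next job → 74; now {85, 86, 91, 92, 93, 94, 95}
insert 77 → {77, 85, 86, 91, 92, 93, 94, 95}
insert 63 → {63, 77, 85, 86, 91, 92, 93, 94, 95}
insert 80 → {63, 77, 80, 85, 86, 91, 92, 93, 94, 95}
insert 68 → {63, 68, 77, 80, 85, 86, 91, 92, 93, 94, 95}
insert 65 → {63, 65, 68, 77, 80, 85, 86, 91, 92, 93, 94, 95}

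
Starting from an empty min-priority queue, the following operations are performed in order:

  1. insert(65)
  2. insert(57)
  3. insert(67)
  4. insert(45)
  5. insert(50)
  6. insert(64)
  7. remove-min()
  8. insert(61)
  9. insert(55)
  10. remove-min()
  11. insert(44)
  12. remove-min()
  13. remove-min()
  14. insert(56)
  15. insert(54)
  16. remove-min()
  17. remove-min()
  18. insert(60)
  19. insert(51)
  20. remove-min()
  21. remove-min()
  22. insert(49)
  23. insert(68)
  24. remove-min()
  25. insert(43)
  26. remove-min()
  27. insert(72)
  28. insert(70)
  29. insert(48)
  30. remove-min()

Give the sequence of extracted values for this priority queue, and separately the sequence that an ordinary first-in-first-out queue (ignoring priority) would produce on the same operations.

insert 65 → {65}
insert 57 → {57, 65}
insert 67 → {57, 65, 67}
insert 45 → {45, 57, 65, 67}
insert 50 → {45, 50, 57, 65, 67}
insert 64 → {45, 50, 57, 64, 65, 67}
remove-min → 45; now {50, 57, 64, 65, 67}
insert 61 → {50, 57, 61, 64, 65, 67}
insert 55 → {50, 55, 57, 61, 64, 65, 67}
remove-min → 50; now {55, 57, 61, 64, 65, 67}
insert 44 → {44, 55, 57, 61, 64, 65, 67}
remove-min → 44; now {55, 57, 61, 64, 65, 67}
remove-min → 55; now {57, 61, 64, 65, 67}
insert 56 → {56, 57, 61, 64, 65, 67}
insert 54 → {54, 56, 57, 61, 64, 65, 67}
remove-min → 54; now {56, 57, 61, 64, 65, 67}
remove-min → 56; now {57, 61, 64, 65, 67}
insert 60 → {57, 60, 61, 64, 65, 67}
insert 51 → {51, 57, 60, 61, 64, 65, 67}
remove-min → 51; now {57, 60, 61, 64, 65, 67}
remove-min → 57; now {60, 61, 64, 65, 67}
insert 49 → {49, 60, 61, 64, 65, 67}
insert 68 → {49, 60, 61, 64, 65, 67, 68}
remove-min → 49; now {60, 61, 64, 65, 67, 68}
insert 43 → {43, 60, 61, 64, 65, 67, 68}
remove-min → 43; now {60, 61, 64, 65, 67, 68}
insert 72 → {60, 61, 64, 65, 67, 68, 72}
insert 70 → {60, 61, 64, 65, 67, 68, 70, 72}
insert 48 → {48, 60, 61, 64, 65, 67, 68, 70, 72}
remove-min → 48; now {60, 61, 64, 65, 67, 68, 70, 72}

priority queue: [45, 50, 44, 55, 54, 56, 51, 57, 49, 43, 48]; FIFO queue: 65, 57, 67, 45, 50, 64, 61, 55, 44, 56, 54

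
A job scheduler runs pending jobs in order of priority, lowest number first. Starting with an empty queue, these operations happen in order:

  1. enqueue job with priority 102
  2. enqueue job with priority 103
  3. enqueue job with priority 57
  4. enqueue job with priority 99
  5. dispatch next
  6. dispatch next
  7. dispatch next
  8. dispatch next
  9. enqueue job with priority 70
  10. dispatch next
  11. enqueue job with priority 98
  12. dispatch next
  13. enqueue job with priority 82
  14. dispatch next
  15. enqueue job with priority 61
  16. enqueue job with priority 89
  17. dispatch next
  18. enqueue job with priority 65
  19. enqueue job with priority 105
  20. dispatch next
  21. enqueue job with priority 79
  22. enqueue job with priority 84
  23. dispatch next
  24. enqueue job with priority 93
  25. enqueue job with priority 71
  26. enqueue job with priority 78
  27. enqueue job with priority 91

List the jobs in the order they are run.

insert 102 → {102}
insert 103 → {102, 103}
insert 57 → {57, 102, 103}
insert 99 → {57, 99, 102, 103}
dispatch next → 57; now {99, 102, 103}
dispatch next → 99; now {102, 103}
dispatch next → 102; now {103}
dispatch next → 103; now {}
insert 70 → {70}
dispatch next → 70; now {}
insert 98 → {98}
dispatch next → 98; now {}
insert 82 → {82}
dispatch next → 82; now {}
insert 61 → {61}
insert 89 → {61, 89}
dispatch next → 61; now {89}
insert 65 → {65, 89}
insert 105 → {65, 89, 105}
dispatch next → 65; now {89, 105}
insert 79 → {79, 89, 105}
insert 84 → {79, 84, 89, 105}
dispatch next → 79; now {84, 89, 105}
insert 93 → {84, 89, 93, 105}
insert 71 → {71, 84, 89, 93, 105}
insert 78 → {71, 78, 84, 89, 93, 105}
insert 91 → {71, 78, 84, 89, 91, 93, 105}

[57, 99, 102, 103, 70, 98, 82, 61, 65, 79]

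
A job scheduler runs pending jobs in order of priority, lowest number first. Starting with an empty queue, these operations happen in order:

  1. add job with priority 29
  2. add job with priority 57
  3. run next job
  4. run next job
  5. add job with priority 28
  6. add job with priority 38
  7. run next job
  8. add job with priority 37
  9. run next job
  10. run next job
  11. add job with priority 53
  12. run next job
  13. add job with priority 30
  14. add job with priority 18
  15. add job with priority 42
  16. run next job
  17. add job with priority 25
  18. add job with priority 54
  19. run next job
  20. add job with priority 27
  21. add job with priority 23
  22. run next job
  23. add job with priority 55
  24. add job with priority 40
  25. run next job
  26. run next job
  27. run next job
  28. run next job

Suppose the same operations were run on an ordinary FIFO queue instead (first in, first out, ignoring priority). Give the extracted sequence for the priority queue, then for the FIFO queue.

insert 29 → {29}
insert 57 → {29, 57}
run next job → 29; now {57}
run next job → 57; now {}
insert 28 → {28}
insert 38 → {28, 38}
run next job → 28; now {38}
insert 37 → {37, 38}
run next job → 37; now {38}
run next job → 38; now {}
insert 53 → {53}
run next job → 53; now {}
insert 30 → {30}
insert 18 → {18, 30}
insert 42 → {18, 30, 42}
run next job → 18; now {30, 42}
insert 25 → {25, 30, 42}
insert 54 → {25, 30, 42, 54}
run next job → 25; now {30, 42, 54}
insert 27 → {27, 30, 42, 54}
insert 23 → {23, 27, 30, 42, 54}
run next job → 23; now {27, 30, 42, 54}
insert 55 → {27, 30, 42, 54, 55}
insert 40 → {27, 30, 40, 42, 54, 55}
run next job → 27; now {30, 40, 42, 54, 55}
run next job → 30; now {40, 42, 54, 55}
run next job → 40; now {42, 54, 55}
run next job → 42; now {54, 55}

priority queue: 29, 57, 28, 37, 38, 53, 18, 25, 23, 27, 30, 40, 42; FIFO queue: 29 → 57 → 28 → 38 → 37 → 53 → 30 → 18 → 42 → 25 → 54 → 27 → 23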